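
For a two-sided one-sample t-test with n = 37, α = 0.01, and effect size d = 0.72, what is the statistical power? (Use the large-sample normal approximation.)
Power ≈ 0.96

Power calculation (one-sample t-test, normal approximation):
z_β = d · √n - z_{α/2}
z_β = 0.72 · √37 - 2.576
z_β = 0.72 · 6.083 - 2.576
z_β = 1.804

Power = Φ(z_β) = Φ(1.804) ≈ 0.964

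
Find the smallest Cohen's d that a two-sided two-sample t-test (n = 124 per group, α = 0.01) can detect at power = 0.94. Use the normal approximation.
d ≈ 0.52

Minimum detectable effect (two-sample t-test, normal approximation):
d = (z_{α/2} + z_β) / √(n/2)
d = (2.576 + 1.555) / √(124/2)
d = 4.131 / 7.874
d ≈ 0.52

By Cohen's convention (0.2 small / 0.5 medium / 0.8 large): medium effect.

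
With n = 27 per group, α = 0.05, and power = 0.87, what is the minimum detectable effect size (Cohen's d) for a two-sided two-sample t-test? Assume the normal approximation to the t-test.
d ≈ 0.84

Minimum detectable effect (two-sample t-test, normal approximation):
d = (z_{α/2} + z_β) / √(n/2)
d = (1.960 + 1.126) / √(27/2)
d = 3.086 / 3.674
d ≈ 0.84

By Cohen's convention (0.2 small / 0.5 medium / 0.8 large): large effect.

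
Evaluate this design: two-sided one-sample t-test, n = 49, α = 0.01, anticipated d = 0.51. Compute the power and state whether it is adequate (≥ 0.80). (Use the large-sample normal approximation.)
Power ≈ 0.84; the study is adequately powered (power ≥ 0.80)

Power calculation (one-sample t-test, normal approximation):
z_β = d · √n - z_{α/2}
z_β = 0.51 · √49 - 2.576
z_β = 0.51 · 7.000 - 2.576
z_β = 0.994

Power = Φ(z_β) = Φ(0.994) ≈ 0.840

Effect size d = 0.51 is medium by Cohen's convention (0.2/0.5/0.8).

Threshold: power ≥ 0.80 is conventionally adequate.
Power ≈ 0.84 → the study is adequately powered (power ≥ 0.80).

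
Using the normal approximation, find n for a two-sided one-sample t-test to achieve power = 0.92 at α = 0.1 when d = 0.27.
n = 128

Sample size formula (one-sample t-test, normal approximation):
n = ((z_{α/2} + z_β) / d)²

z_{α/2} = 1.645 (for α = 0.1, two-sided)
z_β = 1.405 (for power = 0.92)
d = 0.27

n = ((1.645 + 1.405) / 0.27)²
n = (11.296)²
n ≈ 127.60
Round up to the next whole number: n = 128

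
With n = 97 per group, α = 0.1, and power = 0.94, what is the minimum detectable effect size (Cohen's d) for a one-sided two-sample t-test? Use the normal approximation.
d ≈ 0.41

Minimum detectable effect (two-sample t-test, normal approximation):
d = (z_α + z_β) / √(n/2)
d = (1.282 + 1.555) / √(97/2)
d = 2.836 / 6.964
d ≈ 0.41

By Cohen's convention (0.2 small / 0.5 medium / 0.8 large): small effect.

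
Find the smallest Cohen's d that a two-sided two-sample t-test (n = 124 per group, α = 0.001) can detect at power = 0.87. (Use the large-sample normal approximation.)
d ≈ 0.56

Minimum detectable effect (two-sample t-test, normal approximation):
d = (z_{α/2} + z_β) / √(n/2)
d = (3.291 + 1.126) / √(124/2)
d = 4.417 / 7.874
d ≈ 0.56

By Cohen's convention (0.2 small / 0.5 medium / 0.8 large): medium effect.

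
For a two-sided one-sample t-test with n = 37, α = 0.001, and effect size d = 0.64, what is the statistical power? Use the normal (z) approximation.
Power ≈ 0.73

Power calculation (one-sample t-test, normal approximation):
z_β = d · √n - z_{α/2}
z_β = 0.64 · √37 - 3.291
z_β = 0.64 · 6.083 - 3.291
z_β = 0.602

Power = Φ(z_β) = Φ(0.602) ≈ 0.727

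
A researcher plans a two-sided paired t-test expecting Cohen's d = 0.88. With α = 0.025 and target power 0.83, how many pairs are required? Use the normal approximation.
n = 14 pairs

Sample size formula (paired t-test, normal approximation):
n = ((z_{α/2} + z_β) / d)²

z_{α/2} = 2.241 (for α = 0.025, two-sided)
z_β = 0.954 (for power = 0.83)
d = 0.88

n = ((2.241 + 0.954) / 0.88)²
n = (3.631)²
n ≈ 13.18
Round up to the next whole number: n = 14 pairs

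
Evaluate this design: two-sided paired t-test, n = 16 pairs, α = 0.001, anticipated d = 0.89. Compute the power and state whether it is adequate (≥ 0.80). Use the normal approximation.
Power ≈ 0.61; the study is underpowered (power < 0.80)

Power calculation (paired t-test, normal approximation):
z_β = d · √n - z_{α/2}
z_β = 0.89 · √16 - 3.291
z_β = 0.89 · 4.000 - 3.291
z_β = 0.269

Power = Φ(z_β) = Φ(0.269) ≈ 0.606

Effect size d = 0.89 is large by Cohen's convention (0.2/0.5/0.8).

Threshold: power ≥ 0.80 is conventionally adequate.
Power ≈ 0.61 → the study is underpowered (power < 0.80).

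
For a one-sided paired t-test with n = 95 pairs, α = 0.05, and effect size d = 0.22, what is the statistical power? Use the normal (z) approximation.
Power ≈ 0.69

Power calculation (paired t-test, normal approximation):
z_β = d · √n - z_α
z_β = 0.22 · √95 - 1.645
z_β = 0.22 · 9.747 - 1.645
z_β = 0.499

Power = Φ(z_β) = Φ(0.499) ≈ 0.691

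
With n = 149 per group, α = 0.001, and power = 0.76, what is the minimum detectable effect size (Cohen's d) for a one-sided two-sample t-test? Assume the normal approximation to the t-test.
d ≈ 0.44

Minimum detectable effect (two-sample t-test, normal approximation):
d = (z_α + z_β) / √(n/2)
d = (3.090 + 0.706) / √(149/2)
d = 3.797 / 8.631
d ≈ 0.44

By Cohen's convention (0.2 small / 0.5 medium / 0.8 large): small effect.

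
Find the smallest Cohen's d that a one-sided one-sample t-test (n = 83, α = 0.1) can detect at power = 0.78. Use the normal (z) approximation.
d ≈ 0.23

Minimum detectable effect (one-sample t-test, normal approximation):
d = (z_α + z_β) / √n
d = (1.282 + 0.772) / √83
d = 2.054 / 9.110
d ≈ 0.23

By Cohen's convention (0.2 small / 0.5 medium / 0.8 large): small effect.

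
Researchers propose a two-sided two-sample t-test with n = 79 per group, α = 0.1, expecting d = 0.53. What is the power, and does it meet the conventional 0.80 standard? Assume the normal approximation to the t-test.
Power ≈ 0.95; the study is adequately powered (power ≥ 0.80)

Power calculation (two-sample t-test, normal approximation):
z_β = d · √(n/2) - z_{α/2}
z_β = 0.53 · √(79/2) - 1.645
z_β = 0.53 · 6.285 - 1.645
z_β = 1.686

Power = Φ(z_β) = Φ(1.686) ≈ 0.954

Effect size d = 0.53 is medium by Cohen's convention (0.2/0.5/0.8).

Threshold: power ≥ 0.80 is conventionally adequate.
Power ≈ 0.95 → the study is adequately powered (power ≥ 0.80).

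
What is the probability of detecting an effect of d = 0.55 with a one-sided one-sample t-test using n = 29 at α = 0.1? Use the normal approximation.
Power ≈ 0.95

Power calculation (one-sample t-test, normal approximation):
z_β = d · √n - z_α
z_β = 0.55 · √29 - 1.282
z_β = 0.55 · 5.385 - 1.282
z_β = 1.680

Power = Φ(z_β) = Φ(1.680) ≈ 0.954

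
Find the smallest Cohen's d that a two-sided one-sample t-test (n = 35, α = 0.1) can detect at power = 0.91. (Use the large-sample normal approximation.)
d ≈ 0.50

Minimum detectable effect (one-sample t-test, normal approximation):
d = (z_{α/2} + z_β) / √n
d = (1.645 + 1.341) / √35
d = 2.986 / 5.916
d ≈ 0.50

By Cohen's convention (0.2 small / 0.5 medium / 0.8 large): medium effect.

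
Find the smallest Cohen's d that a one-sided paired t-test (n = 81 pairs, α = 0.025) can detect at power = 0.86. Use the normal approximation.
d ≈ 0.34

Minimum detectable effect (paired t-test, normal approximation):
d = (z_α + z_β) / √n
d = (1.960 + 1.080) / √81
d = 3.040 / 9.000
d ≈ 0.34

By Cohen's convention (0.2 small / 0.5 medium / 0.8 large): small effect.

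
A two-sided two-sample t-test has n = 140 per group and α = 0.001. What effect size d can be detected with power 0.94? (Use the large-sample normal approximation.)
d ≈ 0.58

Minimum detectable effect (two-sample t-test, normal approximation):
d = (z_{α/2} + z_β) / √(n/2)
d = (3.291 + 1.555) / √(140/2)
d = 4.845 / 8.367
d ≈ 0.58

By Cohen's convention (0.2 small / 0.5 medium / 0.8 large): medium effect.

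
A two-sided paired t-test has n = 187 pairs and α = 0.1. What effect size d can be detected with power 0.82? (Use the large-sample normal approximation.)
d ≈ 0.19

Minimum detectable effect (paired t-test, normal approximation):
d = (z_{α/2} + z_β) / √n
d = (1.645 + 0.915) / √187
d = 2.560 / 13.675
d ≈ 0.19

By Cohen's convention (0.2 small / 0.5 medium / 0.8 large): very small effect.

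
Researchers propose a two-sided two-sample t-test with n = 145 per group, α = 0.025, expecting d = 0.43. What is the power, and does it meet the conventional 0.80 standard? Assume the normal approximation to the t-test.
Power ≈ 0.92; the study is adequately powered (power ≥ 0.80)

Power calculation (two-sample t-test, normal approximation):
z_β = d · √(n/2) - z_{α/2}
z_β = 0.43 · √(145/2) - 2.241
z_β = 0.43 · 8.515 - 2.241
z_β = 1.420

Power = Φ(z_β) = Φ(1.420) ≈ 0.922

Effect size d = 0.43 is small by Cohen's convention (0.2/0.5/0.8).

Threshold: power ≥ 0.80 is conventionally adequate.
Power ≈ 0.92 → the study is adequately powered (power ≥ 0.80).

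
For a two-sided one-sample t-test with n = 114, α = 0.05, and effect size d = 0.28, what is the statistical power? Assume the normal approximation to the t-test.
Power ≈ 0.85

Power calculation (one-sample t-test, normal approximation):
z_β = d · √n - z_{α/2}
z_β = 0.28 · √114 - 1.960
z_β = 0.28 · 10.677 - 1.960
z_β = 1.030

Power = Φ(z_β) = Φ(1.030) ≈ 0.848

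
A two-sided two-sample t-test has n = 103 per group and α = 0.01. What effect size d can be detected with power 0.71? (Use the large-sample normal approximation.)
d ≈ 0.44

Minimum detectable effect (two-sample t-test, normal approximation):
d = (z_{α/2} + z_β) / √(n/2)
d = (2.576 + 0.553) / √(103/2)
d = 3.129 / 7.176
d ≈ 0.44

By Cohen's convention (0.2 small / 0.5 medium / 0.8 large): small effect.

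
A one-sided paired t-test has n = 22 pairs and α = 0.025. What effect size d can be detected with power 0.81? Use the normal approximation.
d ≈ 0.61

Minimum detectable effect (paired t-test, normal approximation):
d = (z_α + z_β) / √n
d = (1.960 + 0.878) / √22
d = 2.838 / 4.690
d ≈ 0.61

By Cohen's convention (0.2 small / 0.5 medium / 0.8 large): medium effect.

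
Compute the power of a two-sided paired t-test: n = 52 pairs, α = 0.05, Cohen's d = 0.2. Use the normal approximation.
Power ≈ 0.30

Power calculation (paired t-test, normal approximation):
z_β = d · √n - z_{α/2}
z_β = 0.2 · √52 - 1.960
z_β = 0.2 · 7.211 - 1.960
z_β = -0.518

Power = Φ(z_β) = Φ(-0.518) ≈ 0.302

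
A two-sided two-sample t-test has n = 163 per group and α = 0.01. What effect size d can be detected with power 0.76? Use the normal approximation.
d ≈ 0.36

Minimum detectable effect (two-sample t-test, normal approximation):
d = (z_{α/2} + z_β) / √(n/2)
d = (2.576 + 0.706) / √(163/2)
d = 3.282 / 9.028
d ≈ 0.36

By Cohen's convention (0.2 small / 0.5 medium / 0.8 large): small effect.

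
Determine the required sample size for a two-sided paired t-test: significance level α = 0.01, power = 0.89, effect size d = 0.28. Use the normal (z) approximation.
n = 185 pairs

Sample size formula (paired t-test, normal approximation):
n = ((z_{α/2} + z_β) / d)²

z_{α/2} = 2.576 (for α = 0.01, two-sided)
z_β = 1.227 (for power = 0.89)
d = 0.28

n = ((2.576 + 1.227) / 0.28)²
n = (13.582)²
n ≈ 184.47
Round up to the next whole number: n = 185 pairs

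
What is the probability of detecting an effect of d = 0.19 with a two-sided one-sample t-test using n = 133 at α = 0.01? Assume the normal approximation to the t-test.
Power ≈ 0.35

Power calculation (one-sample t-test, normal approximation):
z_β = d · √n - z_{α/2}
z_β = 0.19 · √133 - 2.576
z_β = 0.19 · 11.533 - 2.576
z_β = -0.385

Power = Φ(z_β) = Φ(-0.385) ≈ 0.350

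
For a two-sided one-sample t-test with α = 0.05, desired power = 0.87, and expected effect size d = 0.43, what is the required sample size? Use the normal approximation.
n = 52

Sample size formula (one-sample t-test, normal approximation):
n = ((z_{α/2} + z_β) / d)²

z_{α/2} = 1.960 (for α = 0.05, two-sided)
z_β = 1.126 (for power = 0.87)
d = 0.43

n = ((1.960 + 1.126) / 0.43)²
n = (7.177)²
n ≈ 51.51
Round up to the next whole number: n = 52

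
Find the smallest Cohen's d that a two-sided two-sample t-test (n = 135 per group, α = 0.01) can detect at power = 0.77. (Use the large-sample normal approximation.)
d ≈ 0.40

Minimum detectable effect (two-sample t-test, normal approximation):
d = (z_{α/2} + z_β) / √(n/2)
d = (2.576 + 0.739) / √(135/2)
d = 3.315 / 8.216
d ≈ 0.40

By Cohen's convention (0.2 small / 0.5 medium / 0.8 large): small effect.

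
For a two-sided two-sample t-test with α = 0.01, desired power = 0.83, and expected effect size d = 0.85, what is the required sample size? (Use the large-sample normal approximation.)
n = 35 per group

Sample size formula (two-sample t-test, normal approximation):
n = 2 · ((z_{α/2} + z_β) / d)²

z_{α/2} = 2.576 (for α = 0.01, two-sided)
z_β = 0.954 (for power = 0.83)
d = 0.85

n = 2 · ((2.576 + 0.954) / 0.85)²
n = 2 · (4.153)²
n ≈ 34.49
Round up to the next whole number: n = 35 per group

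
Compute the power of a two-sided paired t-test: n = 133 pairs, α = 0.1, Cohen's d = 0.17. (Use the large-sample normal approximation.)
Power ≈ 0.62

Power calculation (paired t-test, normal approximation):
z_β = d · √n - z_{α/2}
z_β = 0.17 · √133 - 1.645
z_β = 0.17 · 11.533 - 1.645
z_β = 0.316

Power = Φ(z_β) = Φ(0.316) ≈ 0.624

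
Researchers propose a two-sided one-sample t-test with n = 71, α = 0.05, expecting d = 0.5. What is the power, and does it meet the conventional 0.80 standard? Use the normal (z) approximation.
Power ≈ 0.99; the study is adequately powered (power ≥ 0.80)

Power calculation (one-sample t-test, normal approximation):
z_β = d · √n - z_{α/2}
z_β = 0.5 · √71 - 1.960
z_β = 0.5 · 8.426 - 1.960
z_β = 2.253

Power = Φ(z_β) = Φ(2.253) ≈ 0.988

Effect size d = 0.5 is medium by Cohen's convention (0.2/0.5/0.8).

Threshold: power ≥ 0.80 is conventionally adequate.
Power ≈ 0.99 → the study is adequately powered (power ≥ 0.80).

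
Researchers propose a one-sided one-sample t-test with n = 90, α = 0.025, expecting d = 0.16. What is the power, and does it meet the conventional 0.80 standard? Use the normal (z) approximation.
Power ≈ 0.33; the study is underpowered (power < 0.80)

Power calculation (one-sample t-test, normal approximation):
z_β = d · √n - z_α
z_β = 0.16 · √90 - 1.960
z_β = 0.16 · 9.487 - 1.960
z_β = -0.442

Power = Φ(z_β) = Φ(-0.442) ≈ 0.329

Effect size d = 0.16 is very small by Cohen's convention (0.2/0.5/0.8).

Threshold: power ≥ 0.80 is conventionally adequate.
Power ≈ 0.33 → the study is underpowered (power < 0.80).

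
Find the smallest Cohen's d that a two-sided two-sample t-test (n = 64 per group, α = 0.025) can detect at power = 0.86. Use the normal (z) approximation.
d ≈ 0.59

Minimum detectable effect (two-sample t-test, normal approximation):
d = (z_{α/2} + z_β) / √(n/2)
d = (2.241 + 1.080) / √(64/2)
d = 3.322 / 5.657
d ≈ 0.59

By Cohen's convention (0.2 small / 0.5 medium / 0.8 large): medium effect.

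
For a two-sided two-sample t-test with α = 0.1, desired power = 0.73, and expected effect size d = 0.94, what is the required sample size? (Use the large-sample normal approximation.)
n = 12 per group

Sample size formula (two-sample t-test, normal approximation):
n = 2 · ((z_{α/2} + z_β) / d)²

z_{α/2} = 1.645 (for α = 0.1, two-sided)
z_β = 0.613 (for power = 0.73)
d = 0.94

n = 2 · ((1.645 + 0.613) / 0.94)²
n = 2 · (2.402)²
n ≈ 11.54
Round up to the next whole number: n = 12 per group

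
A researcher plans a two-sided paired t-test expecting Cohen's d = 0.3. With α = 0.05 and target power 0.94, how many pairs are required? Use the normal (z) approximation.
n = 138 pairs

Sample size formula (paired t-test, normal approximation):
n = ((z_{α/2} + z_β) / d)²

z_{α/2} = 1.960 (for α = 0.05, two-sided)
z_β = 1.555 (for power = 0.94)
d = 0.3

n = ((1.960 + 1.555) / 0.3)²
n = (11.717)²
n ≈ 137.29
Round up to the next whole number: n = 138 pairs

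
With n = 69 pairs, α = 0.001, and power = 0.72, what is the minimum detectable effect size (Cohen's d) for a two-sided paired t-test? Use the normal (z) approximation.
d ≈ 0.47

Minimum detectable effect (paired t-test, normal approximation):
d = (z_{α/2} + z_β) / √n
d = (3.291 + 0.583) / √69
d = 3.873 / 8.307
d ≈ 0.47

By Cohen's convention (0.2 small / 0.5 medium / 0.8 large): small effect.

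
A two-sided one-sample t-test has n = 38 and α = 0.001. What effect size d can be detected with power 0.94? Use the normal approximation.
d ≈ 0.79

Minimum detectable effect (one-sample t-test, normal approximation):
d = (z_{α/2} + z_β) / √n
d = (3.291 + 1.555) / √38
d = 4.845 / 6.164
d ≈ 0.79

By Cohen's convention (0.2 small / 0.5 medium / 0.8 large): medium effect.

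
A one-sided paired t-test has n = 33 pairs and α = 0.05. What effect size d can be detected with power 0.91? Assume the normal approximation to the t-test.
d ≈ 0.52

Minimum detectable effect (paired t-test, normal approximation):
d = (z_α + z_β) / √n
d = (1.645 + 1.341) / √33
d = 2.986 / 5.745
d ≈ 0.52

By Cohen's convention (0.2 small / 0.5 medium / 0.8 large): medium effect.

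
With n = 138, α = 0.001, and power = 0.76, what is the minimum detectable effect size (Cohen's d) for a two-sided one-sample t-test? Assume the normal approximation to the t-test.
d ≈ 0.34

Minimum detectable effect (one-sample t-test, normal approximation):
d = (z_{α/2} + z_β) / √n
d = (3.291 + 0.706) / √138
d = 3.997 / 11.747
d ≈ 0.34

By Cohen's convention (0.2 small / 0.5 medium / 0.8 large): small effect.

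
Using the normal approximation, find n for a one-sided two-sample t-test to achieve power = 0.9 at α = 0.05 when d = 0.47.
n = 78 per group

Sample size formula (two-sample t-test, normal approximation):
n = 2 · ((z_α + z_β) / d)²

z_α = 1.645 (for α = 0.05, one-sided)
z_β = 1.282 (for power = 0.9)
d = 0.47

n = 2 · ((1.645 + 1.282) / 0.47)²
n = 2 · (6.228)²
n ≈ 77.58
Round up to the next whole number: n = 78 per group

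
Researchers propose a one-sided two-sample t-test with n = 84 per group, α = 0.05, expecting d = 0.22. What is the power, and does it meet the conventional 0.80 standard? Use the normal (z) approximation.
Power ≈ 0.41; the study is underpowered (power < 0.80)

Power calculation (two-sample t-test, normal approximation):
z_β = d · √(n/2) - z_α
z_β = 0.22 · √(84/2) - 1.645
z_β = 0.22 · 6.481 - 1.645
z_β = -0.219

Power = Φ(z_β) = Φ(-0.219) ≈ 0.413

Effect size d = 0.22 is small by Cohen's convention (0.2/0.5/0.8).

Threshold: power ≥ 0.80 is conventionally adequate.
Power ≈ 0.41 → the study is underpowered (power < 0.80).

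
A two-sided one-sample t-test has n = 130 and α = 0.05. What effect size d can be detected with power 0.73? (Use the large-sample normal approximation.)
d ≈ 0.23

Minimum detectable effect (one-sample t-test, normal approximation):
d = (z_{α/2} + z_β) / √n
d = (1.960 + 0.613) / √130
d = 2.573 / 11.402
d ≈ 0.23

By Cohen's convention (0.2 small / 0.5 medium / 0.8 large): small effect.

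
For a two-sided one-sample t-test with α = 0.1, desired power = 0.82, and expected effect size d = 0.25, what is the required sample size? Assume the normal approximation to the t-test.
n = 105

Sample size formula (one-sample t-test, normal approximation):
n = ((z_{α/2} + z_β) / d)²

z_{α/2} = 1.645 (for α = 0.1, two-sided)
z_β = 0.915 (for power = 0.82)
d = 0.25

n = ((1.645 + 0.915) / 0.25)²
n = (10.240)²
n ≈ 104.86
Round up to the next whole number: n = 105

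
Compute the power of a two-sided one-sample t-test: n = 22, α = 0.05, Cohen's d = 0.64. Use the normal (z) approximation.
Power ≈ 0.85

Power calculation (one-sample t-test, normal approximation):
z_β = d · √n - z_{α/2}
z_β = 0.64 · √22 - 1.960
z_β = 0.64 · 4.690 - 1.960
z_β = 1.042

Power = Φ(z_β) = Φ(1.042) ≈ 0.851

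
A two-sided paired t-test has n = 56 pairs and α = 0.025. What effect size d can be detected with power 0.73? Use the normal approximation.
d ≈ 0.38

Minimum detectable effect (paired t-test, normal approximation):
d = (z_{α/2} + z_β) / √n
d = (2.241 + 0.613) / √56
d = 2.854 / 7.483
d ≈ 0.38

By Cohen's convention (0.2 small / 0.5 medium / 0.8 large): small effect.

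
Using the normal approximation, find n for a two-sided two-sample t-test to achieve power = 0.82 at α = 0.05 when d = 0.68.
n = 36 per group

Sample size formula (two-sample t-test, normal approximation):
n = 2 · ((z_{α/2} + z_β) / d)²

z_{α/2} = 1.960 (for α = 0.05, two-sided)
z_β = 0.915 (for power = 0.82)
d = 0.68

n = 2 · ((1.960 + 0.915) / 0.68)²
n = 2 · (4.228)²
n ≈ 35.75
Round up to the next whole number: n = 36 per group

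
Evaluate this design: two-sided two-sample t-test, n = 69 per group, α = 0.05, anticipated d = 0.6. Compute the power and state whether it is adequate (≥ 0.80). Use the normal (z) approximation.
Power ≈ 0.94; the study is adequately powered (power ≥ 0.80)

Power calculation (two-sample t-test, normal approximation):
z_β = d · √(n/2) - z_{α/2}
z_β = 0.6 · √(69/2) - 1.960
z_β = 0.6 · 5.874 - 1.960
z_β = 1.564

Power = Φ(z_β) = Φ(1.564) ≈ 0.941

Effect size d = 0.6 is medium by Cohen's convention (0.2/0.5/0.8).

Threshold: power ≥ 0.80 is conventionally adequate.
Power ≈ 0.94 → the study is adequately powered (power ≥ 0.80).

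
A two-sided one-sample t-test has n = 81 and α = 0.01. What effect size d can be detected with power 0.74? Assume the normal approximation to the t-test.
d ≈ 0.36

Minimum detectable effect (one-sample t-test, normal approximation):
d = (z_{α/2} + z_β) / √n
d = (2.576 + 0.643) / √81
d = 3.219 / 9.000
d ≈ 0.36

By Cohen's convention (0.2 small / 0.5 medium / 0.8 large): small effect.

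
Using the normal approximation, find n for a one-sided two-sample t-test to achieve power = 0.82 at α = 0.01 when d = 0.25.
n = 337 per group

Sample size formula (two-sample t-test, normal approximation):
n = 2 · ((z_α + z_β) / d)²

z_α = 2.326 (for α = 0.01, one-sided)
z_β = 0.915 (for power = 0.82)
d = 0.25

n = 2 · ((2.326 + 0.915) / 0.25)²
n = 2 · (12.964)²
n ≈ 336.13
Round up to the next whole number: n = 337 per group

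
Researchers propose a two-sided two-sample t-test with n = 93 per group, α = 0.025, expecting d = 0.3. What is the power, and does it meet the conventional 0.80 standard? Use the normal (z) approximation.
Power ≈ 0.42; the study is underpowered (power < 0.80)

Power calculation (two-sample t-test, normal approximation):
z_β = d · √(n/2) - z_{α/2}
z_β = 0.3 · √(93/2) - 2.241
z_β = 0.3 · 6.819 - 2.241
z_β = -0.196

Power = Φ(z_β) = Φ(-0.196) ≈ 0.422

Effect size d = 0.3 is small by Cohen's convention (0.2/0.5/0.8).

Threshold: power ≥ 0.80 is conventionally adequate.
Power ≈ 0.42 → the study is underpowered (power < 0.80).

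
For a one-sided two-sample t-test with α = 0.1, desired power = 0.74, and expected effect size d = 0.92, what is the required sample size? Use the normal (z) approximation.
n = 9 per group

Sample size formula (two-sample t-test, normal approximation):
n = 2 · ((z_α + z_β) / d)²

z_α = 1.282 (for α = 0.1, one-sided)
z_β = 0.643 (for power = 0.74)
d = 0.92

n = 2 · ((1.282 + 0.643) / 0.92)²
n = 2 · (2.092)²
n ≈ 8.75
Round up to the next whole number: n = 9 per group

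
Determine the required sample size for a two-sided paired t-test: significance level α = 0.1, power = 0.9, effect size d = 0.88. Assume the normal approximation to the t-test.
n = 12 pairs

Sample size formula (paired t-test, normal approximation):
n = ((z_{α/2} + z_β) / d)²

z_{α/2} = 1.645 (for α = 0.1, two-sided)
z_β = 1.282 (for power = 0.9)
d = 0.88

n = ((1.645 + 1.282) / 0.88)²
n = (3.326)²
n ≈ 11.06
Round up to the next whole number: n = 12 pairs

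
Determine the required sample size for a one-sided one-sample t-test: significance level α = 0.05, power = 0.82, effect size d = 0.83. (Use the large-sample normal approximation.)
n = 10

Sample size formula (one-sample t-test, normal approximation):
n = ((z_α + z_β) / d)²

z_α = 1.645 (for α = 0.05, one-sided)
z_β = 0.915 (for power = 0.82)
d = 0.83

n = ((1.645 + 0.915) / 0.83)²
n = (3.084)²
n ≈ 9.51
Round up to the next whole number: n = 10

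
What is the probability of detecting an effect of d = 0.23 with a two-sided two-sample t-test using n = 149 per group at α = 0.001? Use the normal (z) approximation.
Power ≈ 0.10

Power calculation (two-sample t-test, normal approximation):
z_β = d · √(n/2) - z_{α/2}
z_β = 0.23 · √(149/2) - 3.291
z_β = 0.23 · 8.631 - 3.291
z_β = -1.305

Power = Φ(z_β) = Φ(-1.305) ≈ 0.096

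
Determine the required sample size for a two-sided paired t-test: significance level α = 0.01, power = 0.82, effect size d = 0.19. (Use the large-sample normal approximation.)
n = 338 pairs

Sample size formula (paired t-test, normal approximation):
n = ((z_{α/2} + z_β) / d)²

z_{α/2} = 2.576 (for α = 0.01, two-sided)
z_β = 0.915 (for power = 0.82)
d = 0.19

n = ((2.576 + 0.915) / 0.19)²
n = (18.374)²
n ≈ 337.60
Round up to the next whole number: n = 338 pairs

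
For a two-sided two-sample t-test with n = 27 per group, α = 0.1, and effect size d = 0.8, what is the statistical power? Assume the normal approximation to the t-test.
Power ≈ 0.90

Power calculation (two-sample t-test, normal approximation):
z_β = d · √(n/2) - z_{α/2}
z_β = 0.8 · √(27/2) - 1.645
z_β = 0.8 · 3.674 - 1.645
z_β = 1.295

Power = Φ(z_β) = Φ(1.295) ≈ 0.902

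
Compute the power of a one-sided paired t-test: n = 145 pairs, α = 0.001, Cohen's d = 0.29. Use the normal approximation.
Power ≈ 0.66

Power calculation (paired t-test, normal approximation):
z_β = d · √n - z_α
z_β = 0.29 · √145 - 3.090
z_β = 0.29 · 12.042 - 3.090
z_β = 0.402

Power = Φ(z_β) = Φ(0.402) ≈ 0.656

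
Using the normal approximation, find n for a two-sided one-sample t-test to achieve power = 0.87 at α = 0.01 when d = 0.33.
n = 126

Sample size formula (one-sample t-test, normal approximation):
n = ((z_{α/2} + z_β) / d)²

z_{α/2} = 2.576 (for α = 0.01, two-sided)
z_β = 1.126 (for power = 0.87)
d = 0.33

n = ((2.576 + 1.126) / 0.33)²
n = (11.218)²
n ≈ 125.84
Round up to the next whole number: n = 126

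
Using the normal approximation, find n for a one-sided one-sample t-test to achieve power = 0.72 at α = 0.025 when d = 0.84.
n = 10

Sample size formula (one-sample t-test, normal approximation):
n = ((z_α + z_β) / d)²

z_α = 1.960 (for α = 0.025, one-sided)
z_β = 0.583 (for power = 0.72)
d = 0.84

n = ((1.960 + 0.583) / 0.84)²
n = (3.027)²
n ≈ 9.16
Round up to the next whole number: n = 10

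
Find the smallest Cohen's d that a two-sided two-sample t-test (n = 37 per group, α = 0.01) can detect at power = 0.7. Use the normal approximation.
d ≈ 0.72

Minimum detectable effect (two-sample t-test, normal approximation):
d = (z_{α/2} + z_β) / √(n/2)
d = (2.576 + 0.524) / √(37/2)
d = 3.100 / 4.301
d ≈ 0.72

By Cohen's convention (0.2 small / 0.5 medium / 0.8 large): medium effect.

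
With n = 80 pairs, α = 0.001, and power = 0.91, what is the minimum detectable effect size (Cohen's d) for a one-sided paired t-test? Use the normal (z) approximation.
d ≈ 0.50

Minimum detectable effect (paired t-test, normal approximation):
d = (z_α + z_β) / √n
d = (3.090 + 1.341) / √80
d = 4.431 / 8.944
d ≈ 0.50

By Cohen's convention (0.2 small / 0.5 medium / 0.8 large): medium effect.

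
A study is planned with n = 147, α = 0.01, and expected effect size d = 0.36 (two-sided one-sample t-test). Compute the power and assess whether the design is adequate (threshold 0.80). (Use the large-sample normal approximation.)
Power ≈ 0.96; the study is adequately powered (power ≥ 0.80)

Power calculation (one-sample t-test, normal approximation):
z_β = d · √n - z_{α/2}
z_β = 0.36 · √147 - 2.576
z_β = 0.36 · 12.124 - 2.576
z_β = 1.789

Power = Φ(z_β) = Φ(1.789) ≈ 0.963

Effect size d = 0.36 is small by Cohen's convention (0.2/0.5/0.8).

Threshold: power ≥ 0.80 is conventionally adequate.
Power ≈ 0.96 → the study is adequately powered (power ≥ 0.80).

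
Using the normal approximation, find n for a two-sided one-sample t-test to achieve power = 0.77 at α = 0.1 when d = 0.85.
n = 8

Sample size formula (one-sample t-test, normal approximation):
n = ((z_{α/2} + z_β) / d)²

z_{α/2} = 1.645 (for α = 0.1, two-sided)
z_β = 0.739 (for power = 0.77)
d = 0.85

n = ((1.645 + 0.739) / 0.85)²
n = (2.805)²
n ≈ 7.87
Round up to the next whole number: n = 8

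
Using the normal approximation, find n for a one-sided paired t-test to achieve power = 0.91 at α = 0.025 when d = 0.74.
n = 20 pairs

Sample size formula (paired t-test, normal approximation):
n = ((z_α + z_β) / d)²

z_α = 1.960 (for α = 0.025, one-sided)
z_β = 1.341 (for power = 0.91)
d = 0.74

n = ((1.960 + 1.341) / 0.74)²
n = (4.461)²
n ≈ 19.90
Round up to the next whole number: n = 20 pairs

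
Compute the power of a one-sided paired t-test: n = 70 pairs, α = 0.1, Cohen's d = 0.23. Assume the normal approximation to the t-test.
Power ≈ 0.74

Power calculation (paired t-test, normal approximation):
z_β = d · √n - z_α
z_β = 0.23 · √70 - 1.282
z_β = 0.23 · 8.367 - 1.282
z_β = 0.643

Power = Φ(z_β) = Φ(0.643) ≈ 0.740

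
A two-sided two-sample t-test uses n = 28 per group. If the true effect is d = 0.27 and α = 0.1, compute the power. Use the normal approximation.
Power ≈ 0.26

Power calculation (two-sample t-test, normal approximation):
z_β = d · √(n/2) - z_{α/2}
z_β = 0.27 · √(28/2) - 1.645
z_β = 0.27 · 3.742 - 1.645
z_β = -0.635

Power = Φ(z_β) = Φ(-0.635) ≈ 0.263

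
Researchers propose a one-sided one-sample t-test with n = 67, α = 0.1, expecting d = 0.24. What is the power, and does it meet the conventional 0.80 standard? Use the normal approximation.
Power ≈ 0.75; the study is underpowered (power < 0.80)

Power calculation (one-sample t-test, normal approximation):
z_β = d · √n - z_α
z_β = 0.24 · √67 - 1.282
z_β = 0.24 · 8.185 - 1.282
z_β = 0.683

Power = Φ(z_β) = Φ(0.683) ≈ 0.753

Effect size d = 0.24 is small by Cohen's convention (0.2/0.5/0.8).

Threshold: power ≥ 0.80 is conventionally adequate.
Power ≈ 0.75 → the study is underpowered (power < 0.80).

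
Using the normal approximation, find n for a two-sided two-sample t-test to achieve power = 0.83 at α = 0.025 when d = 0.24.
n = 355 per group

Sample size formula (two-sample t-test, normal approximation):
n = 2 · ((z_{α/2} + z_β) / d)²

z_{α/2} = 2.241 (for α = 0.025, two-sided)
z_β = 0.954 (for power = 0.83)
d = 0.24

n = 2 · ((2.241 + 0.954) / 0.24)²
n = 2 · (13.313)²
n ≈ 354.47
Round up to the next whole number: n = 355 per group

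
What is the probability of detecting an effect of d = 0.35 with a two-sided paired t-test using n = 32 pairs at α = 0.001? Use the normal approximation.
Power ≈ 0.09

Power calculation (paired t-test, normal approximation):
z_β = d · √n - z_{α/2}
z_β = 0.35 · √32 - 3.291
z_β = 0.35 · 5.657 - 3.291
z_β = -1.311

Power = Φ(z_β) = Φ(-1.311) ≈ 0.095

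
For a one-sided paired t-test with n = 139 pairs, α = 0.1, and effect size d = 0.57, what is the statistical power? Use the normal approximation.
Power ≈ 1.00

Power calculation (paired t-test, normal approximation):
z_β = d · √n - z_α
z_β = 0.57 · √139 - 1.282
z_β = 0.57 · 11.790 - 1.282
z_β = 5.439

Power = Φ(z_β) = Φ(5.439) ≈ 1.000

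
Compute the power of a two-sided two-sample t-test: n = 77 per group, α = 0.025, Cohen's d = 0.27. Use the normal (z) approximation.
Power ≈ 0.29

Power calculation (two-sample t-test, normal approximation):
z_β = d · √(n/2) - z_{α/2}
z_β = 0.27 · √(77/2) - 2.241
z_β = 0.27 · 6.205 - 2.241
z_β = -0.566

Power = Φ(z_β) = Φ(-0.566) ≈ 0.286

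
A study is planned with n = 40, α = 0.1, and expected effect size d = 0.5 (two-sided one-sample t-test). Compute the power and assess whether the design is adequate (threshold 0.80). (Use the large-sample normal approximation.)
Power ≈ 0.94; the study is adequately powered (power ≥ 0.80)

Power calculation (one-sample t-test, normal approximation):
z_β = d · √n - z_{α/2}
z_β = 0.5 · √40 - 1.645
z_β = 0.5 · 6.325 - 1.645
z_β = 1.517

Power = Φ(z_β) = Φ(1.517) ≈ 0.935

Effect size d = 0.5 is medium by Cohen's convention (0.2/0.5/0.8).

Threshold: power ≥ 0.80 is conventionally adequate.
Power ≈ 0.94 → the study is adequately powered (power ≥ 0.80).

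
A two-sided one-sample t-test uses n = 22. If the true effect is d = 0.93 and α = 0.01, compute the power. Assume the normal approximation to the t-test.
Power ≈ 0.96

Power calculation (one-sample t-test, normal approximation):
z_β = d · √n - z_{α/2}
z_β = 0.93 · √22 - 2.576
z_β = 0.93 · 4.690 - 2.576
z_β = 1.786

Power = Φ(z_β) = Φ(1.786) ≈ 0.963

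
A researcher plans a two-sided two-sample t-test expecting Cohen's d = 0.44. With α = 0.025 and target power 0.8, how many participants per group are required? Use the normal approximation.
n = 99 per group

Sample size formula (two-sample t-test, normal approximation):
n = 2 · ((z_{α/2} + z_β) / d)²

z_{α/2} = 2.241 (for α = 0.025, two-sided)
z_β = 0.842 (for power = 0.8)
d = 0.44

n = 2 · ((2.241 + 0.842) / 0.44)²
n = 2 · (7.007)²
n ≈ 98.20
Round up to the next whole number: n = 99 per group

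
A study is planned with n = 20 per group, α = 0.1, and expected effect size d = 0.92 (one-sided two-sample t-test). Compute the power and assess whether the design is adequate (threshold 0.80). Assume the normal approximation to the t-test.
Power ≈ 0.95; the study is adequately powered (power ≥ 0.80)

Power calculation (two-sample t-test, normal approximation):
z_β = d · √(n/2) - z_α
z_β = 0.92 · √(20/2) - 1.282
z_β = 0.92 · 3.162 - 1.282
z_β = 1.628

Power = Φ(z_β) = Φ(1.628) ≈ 0.948

Effect size d = 0.92 is large by Cohen's convention (0.2/0.5/0.8).

Threshold: power ≥ 0.80 is conventionally adequate.
Power ≈ 0.95 → the study is adequately powered (power ≥ 0.80).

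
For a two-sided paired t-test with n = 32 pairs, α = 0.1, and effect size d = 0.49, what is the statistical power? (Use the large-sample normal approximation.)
Power ≈ 0.87

Power calculation (paired t-test, normal approximation):
z_β = d · √n - z_{α/2}
z_β = 0.49 · √32 - 1.645
z_β = 0.49 · 5.657 - 1.645
z_β = 1.127

Power = Φ(z_β) = Φ(1.127) ≈ 0.870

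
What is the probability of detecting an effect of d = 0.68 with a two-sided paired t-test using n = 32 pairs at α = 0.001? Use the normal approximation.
Power ≈ 0.71

Power calculation (paired t-test, normal approximation):
z_β = d · √n - z_{α/2}
z_β = 0.68 · √32 - 3.291
z_β = 0.68 · 5.657 - 3.291
z_β = 0.556

Power = Φ(z_β) = Φ(0.556) ≈ 0.711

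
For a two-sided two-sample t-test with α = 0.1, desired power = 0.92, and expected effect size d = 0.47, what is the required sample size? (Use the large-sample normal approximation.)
n = 85 per group

Sample size formula (two-sample t-test, normal approximation):
n = 2 · ((z_{α/2} + z_β) / d)²

z_{α/2} = 1.645 (for α = 0.1, two-sided)
z_β = 1.405 (for power = 0.92)
d = 0.47

n = 2 · ((1.645 + 1.405) / 0.47)²
n = 2 · (6.489)²
n ≈ 84.21
Round up to the next whole number: n = 85 per group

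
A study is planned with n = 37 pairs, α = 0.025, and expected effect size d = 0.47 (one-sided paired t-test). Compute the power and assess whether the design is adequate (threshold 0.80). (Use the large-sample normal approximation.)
Power ≈ 0.82; the study is adequately powered (power ≥ 0.80)

Power calculation (paired t-test, normal approximation):
z_β = d · √n - z_α
z_β = 0.47 · √37 - 1.960
z_β = 0.47 · 6.083 - 1.960
z_β = 0.899

Power = Φ(z_β) = Φ(0.899) ≈ 0.816

Effect size d = 0.47 is small by Cohen's convention (0.2/0.5/0.8).

Threshold: power ≥ 0.80 is conventionally adequate.
Power ≈ 0.82 → the study is adequately powered (power ≥ 0.80).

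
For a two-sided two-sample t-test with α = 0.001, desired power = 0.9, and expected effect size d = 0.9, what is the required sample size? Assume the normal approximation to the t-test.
n = 52 per group

Sample size formula (two-sample t-test, normal approximation):
n = 2 · ((z_{α/2} + z_β) / d)²

z_{α/2} = 3.291 (for α = 0.001, two-sided)
z_β = 1.282 (for power = 0.9)
d = 0.9

n = 2 · ((3.291 + 1.282) / 0.9)²
n = 2 · (5.081)²
n ≈ 51.63
Round up to the next whole number: n = 52 per group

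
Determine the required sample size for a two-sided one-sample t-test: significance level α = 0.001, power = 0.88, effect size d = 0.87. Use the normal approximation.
n = 27

Sample size formula (one-sample t-test, normal approximation):
n = ((z_{α/2} + z_β) / d)²

z_{α/2} = 3.291 (for α = 0.001, two-sided)
z_β = 1.175 (for power = 0.88)
d = 0.87

n = ((3.291 + 1.175) / 0.87)²
n = (5.133)²
n ≈ 26.35
Round up to the next whole number: n = 27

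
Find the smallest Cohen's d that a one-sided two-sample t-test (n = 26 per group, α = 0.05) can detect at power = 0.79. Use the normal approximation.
d ≈ 0.68

Minimum detectable effect (two-sample t-test, normal approximation):
d = (z_α + z_β) / √(n/2)
d = (1.645 + 0.806) / √(26/2)
d = 2.451 / 3.606
d ≈ 0.68

By Cohen's convention (0.2 small / 0.5 medium / 0.8 large): medium effect.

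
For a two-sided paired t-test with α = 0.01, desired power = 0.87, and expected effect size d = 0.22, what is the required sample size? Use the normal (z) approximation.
n = 284 pairs

Sample size formula (paired t-test, normal approximation):
n = ((z_{α/2} + z_β) / d)²

z_{α/2} = 2.576 (for α = 0.01, two-sided)
z_β = 1.126 (for power = 0.87)
d = 0.22

n = ((2.576 + 1.126) / 0.22)²
n = (16.827)²
n ≈ 283.15
Round up to the next whole number: n = 284 pairs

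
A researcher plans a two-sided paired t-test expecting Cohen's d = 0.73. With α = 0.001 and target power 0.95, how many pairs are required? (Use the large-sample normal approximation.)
n = 46 pairs

Sample size formula (paired t-test, normal approximation):
n = ((z_{α/2} + z_β) / d)²

z_{α/2} = 3.291 (for α = 0.001, two-sided)
z_β = 1.645 (for power = 0.95)
d = 0.73

n = ((3.291 + 1.645) / 0.73)²
n = (6.762)²
n ≈ 45.72
Round up to the next whole number: n = 46 pairs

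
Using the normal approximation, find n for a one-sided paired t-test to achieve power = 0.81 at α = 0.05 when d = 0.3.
n = 71 pairs

Sample size formula (paired t-test, normal approximation):
n = ((z_α + z_β) / d)²

z_α = 1.645 (for α = 0.05, one-sided)
z_β = 0.878 (for power = 0.81)
d = 0.3

n = ((1.645 + 0.878) / 0.3)²
n = (8.410)²
n ≈ 70.73
Round up to the next whole number: n = 71 pairs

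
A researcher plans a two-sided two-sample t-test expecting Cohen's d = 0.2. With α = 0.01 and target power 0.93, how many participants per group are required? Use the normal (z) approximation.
n = 821 per group

Sample size formula (two-sample t-test, normal approximation):
n = 2 · ((z_{α/2} + z_β) / d)²

z_{α/2} = 2.576 (for α = 0.01, two-sided)
z_β = 1.476 (for power = 0.93)
d = 0.2

n = 2 · ((2.576 + 1.476) / 0.2)²
n = 2 · (20.260)²
n ≈ 820.94
Round up to the next whole number: n = 821 per group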